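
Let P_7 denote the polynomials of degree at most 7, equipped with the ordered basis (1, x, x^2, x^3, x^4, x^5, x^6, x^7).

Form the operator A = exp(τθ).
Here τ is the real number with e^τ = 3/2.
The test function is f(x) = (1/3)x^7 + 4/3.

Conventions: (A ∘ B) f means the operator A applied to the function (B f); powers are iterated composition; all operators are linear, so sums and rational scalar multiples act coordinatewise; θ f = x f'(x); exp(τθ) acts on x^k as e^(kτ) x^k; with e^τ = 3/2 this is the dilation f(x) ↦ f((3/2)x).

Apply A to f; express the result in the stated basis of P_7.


exp(τθ) x^k = e^(kτ) x^k; with e^τ = 3/2 this sends x^k to (3/2)^k x^k
x^7 ↦ 2187/128 x^7
applying this coordinatewise to f: exp(τθ) f = (729/128)x^7 + 4/3

the image equals g(x) = (729/128)x^7 + 4/3


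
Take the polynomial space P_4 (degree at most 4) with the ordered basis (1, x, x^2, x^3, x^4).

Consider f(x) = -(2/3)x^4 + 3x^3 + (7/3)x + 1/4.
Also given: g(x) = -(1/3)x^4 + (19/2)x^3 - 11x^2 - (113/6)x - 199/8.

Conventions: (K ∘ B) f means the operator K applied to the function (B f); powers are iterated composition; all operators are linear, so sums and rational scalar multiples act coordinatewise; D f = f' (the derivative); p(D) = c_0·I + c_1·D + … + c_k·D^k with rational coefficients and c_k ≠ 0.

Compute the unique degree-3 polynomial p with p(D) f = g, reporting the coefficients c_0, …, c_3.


p(D) = (1/2)·I − 3·D − 2·D^2 − D^3, i.e. c_0 = 1/2, c_1 = -3, c_2 = -2, c_3 = -1

D^0 f = -(2/3)x^4 + 3x^3 + (7/3)x + 1/4
D^1 f = -(8/3)x^3 + 9x^2 + 7/3
D^2 f = -8x^2 + 18x
D^3 f = -16x + 18
matching coefficients of g against c_0 f + c_1 Df + … from the top degree down determines the c_i
solution: c_0 = 1/2, c_1 = -3, c_2 = -2, c_3 = -1


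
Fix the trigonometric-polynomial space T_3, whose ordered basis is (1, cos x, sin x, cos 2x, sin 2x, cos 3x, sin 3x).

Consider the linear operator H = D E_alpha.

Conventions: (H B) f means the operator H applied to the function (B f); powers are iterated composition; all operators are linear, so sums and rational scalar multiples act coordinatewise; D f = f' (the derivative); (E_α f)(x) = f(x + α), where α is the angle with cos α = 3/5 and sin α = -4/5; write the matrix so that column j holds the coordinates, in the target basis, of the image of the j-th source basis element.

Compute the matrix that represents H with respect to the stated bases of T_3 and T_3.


image of 1: 0
image of cos x: (4/5)cos x - (3/5)sin x
image of sin x: (3/5)cos x + (4/5)sin x
image of cos 2x: (48/25)cos 2x + (14/25)sin 2x
image of sin 2x: -(14/25)cos 2x + (48/25)sin 2x
image of cos 3x: (132/125)cos 3x + (351/125)sin 3x
image of sin 3x: -(351/125)cos 3x + (132/125)sin 3x
each image's coordinates form column j of the matrix

the matrix is [[0, 0, 0, 0, 0, 0, 0]; [0, 4/5, 3/5, 0, 0, 0, 0]; [0, -3/5, 4/5, 0, 0, 0, 0]; [0, 0, 0, 48/25, -14/25, 0, 0]; [0, 0, 0, 14/25, 48/25, 0, 0]; [0, 0, 0, 0, 0, 132/125, -351/125]; [0, 0, 0, 0, 0, 351/125, 132/125]] (rows listed top to bottom)


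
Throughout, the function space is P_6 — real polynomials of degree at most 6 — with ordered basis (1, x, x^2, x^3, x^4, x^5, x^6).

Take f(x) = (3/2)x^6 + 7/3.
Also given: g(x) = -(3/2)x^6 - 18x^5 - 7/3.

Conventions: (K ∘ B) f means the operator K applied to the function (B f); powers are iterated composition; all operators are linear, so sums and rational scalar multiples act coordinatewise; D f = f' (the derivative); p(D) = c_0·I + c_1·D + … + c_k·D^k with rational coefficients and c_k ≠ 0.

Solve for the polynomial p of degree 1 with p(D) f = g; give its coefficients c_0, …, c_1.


p(D) = -I − 2·D, i.e. c_0 = -1, c_1 = -2

D^0 f = (3/2)x^6 + 7/3
D^1 f = 9x^5
matching coefficients of g against c_0 f + c_1 Df + … from the top degree down determines the c_i
solution: c_0 = -1, c_1 = -2


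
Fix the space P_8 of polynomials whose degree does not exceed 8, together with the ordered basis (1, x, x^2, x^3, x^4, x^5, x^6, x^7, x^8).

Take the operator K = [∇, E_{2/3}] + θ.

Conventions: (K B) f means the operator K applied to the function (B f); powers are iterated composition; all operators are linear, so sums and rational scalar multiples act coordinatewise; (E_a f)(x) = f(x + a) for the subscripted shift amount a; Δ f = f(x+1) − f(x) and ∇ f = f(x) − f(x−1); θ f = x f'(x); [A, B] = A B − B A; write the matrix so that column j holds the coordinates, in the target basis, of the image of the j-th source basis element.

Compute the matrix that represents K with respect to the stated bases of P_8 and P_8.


image of 1: 0
image of x: x
image of x^2: 2x^2
image of x^3: 3x^3
image of x^4: 4x^4
image of x^5: 5x^5
image of x^6: 6x^6
image of x^7: 7x^7
image of x^8: 8x^8
each image's coordinates form column j of the matrix

the matrix is [[0, 0, 0, 0, 0, 0, 0, 0, 0]; [0, 1, 0, 0, 0, 0, 0, 0, 0]; [0, 0, 2, 0, 0, 0, 0, 0, 0]; [0, 0, 0, 3, 0, 0, 0, 0, 0]; [0, 0, 0, 0, 4, 0, 0, 0, 0]; [0, 0, 0, 0, 0, 5, 0, 0, 0]; [0, 0, 0, 0, 0, 0, 6, 0, 0]; [0, 0, 0, 0, 0, 0, 0, 7, 0]; [0, 0, 0, 0, 0, 0, 0, 0, 8]] (rows listed top to bottom)


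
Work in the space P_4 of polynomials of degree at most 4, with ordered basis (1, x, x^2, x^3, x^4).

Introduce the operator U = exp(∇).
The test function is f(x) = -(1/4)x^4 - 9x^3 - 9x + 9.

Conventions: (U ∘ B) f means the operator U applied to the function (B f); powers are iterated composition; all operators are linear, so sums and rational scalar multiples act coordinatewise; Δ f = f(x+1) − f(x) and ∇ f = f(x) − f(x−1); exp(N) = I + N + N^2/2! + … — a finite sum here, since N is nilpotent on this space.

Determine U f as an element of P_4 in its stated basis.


the image equals g(x) = -(1/4)x^4 - 10x^3 - 27x^2 - 8x + 35/4

order-1 term: -x^3 - (51/2)x^2 + 26x - 71/4
order-2 term: -(3/2)x^2 - 24x + 101/4
order-3 term: -x - 15/2
order-4 term: -1/4
the series for exp(∇) f terminates at order 4
exp(∇) f = -(1/4)x^4 - 10x^3 - 27x^2 - 8x + 35/4


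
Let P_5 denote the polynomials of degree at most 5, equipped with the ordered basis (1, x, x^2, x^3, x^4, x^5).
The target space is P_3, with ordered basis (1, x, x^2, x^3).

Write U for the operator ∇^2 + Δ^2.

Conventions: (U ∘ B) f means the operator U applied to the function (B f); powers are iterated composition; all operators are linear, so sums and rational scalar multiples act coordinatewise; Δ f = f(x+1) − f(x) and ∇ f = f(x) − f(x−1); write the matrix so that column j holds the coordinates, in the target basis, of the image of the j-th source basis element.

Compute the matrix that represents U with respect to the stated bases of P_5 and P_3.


image of 1: 0
image of x: 0
image of x^2: 4
image of x^3: 12x
image of x^4: 24x^2 + 28
image of x^5: 40x^3 + 140x
each image's coordinates form column j of the matrix

the matrix is [[0, 0, 4, 0, 28, 0]; [0, 0, 0, 12, 0, 140]; [0, 0, 0, 0, 24, 0]; [0, 0, 0, 0, 0, 40]] (rows listed top to bottom)


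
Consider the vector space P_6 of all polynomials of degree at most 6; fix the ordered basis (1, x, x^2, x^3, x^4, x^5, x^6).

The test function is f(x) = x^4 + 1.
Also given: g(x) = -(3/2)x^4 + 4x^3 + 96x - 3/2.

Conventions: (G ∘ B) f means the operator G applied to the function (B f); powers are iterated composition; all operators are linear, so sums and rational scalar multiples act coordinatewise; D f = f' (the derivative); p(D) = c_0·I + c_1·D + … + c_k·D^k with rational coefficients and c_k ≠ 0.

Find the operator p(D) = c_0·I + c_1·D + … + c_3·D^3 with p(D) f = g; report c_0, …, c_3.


p(D) = -(3/2)·I + D + 4·D^3, i.e. c_0 = -3/2, c_1 = 1, c_2 = 0, c_3 = 4

D^0 f = x^4 + 1
D^1 f = 4x^3
D^2 f = 12x^2
D^3 f = 24x
matching coefficients of g against c_0 f + c_1 Df + … from the top degree down determines the c_i
solution: c_0 = -3/2, c_1 = 1, c_2 = 0, c_3 = 4


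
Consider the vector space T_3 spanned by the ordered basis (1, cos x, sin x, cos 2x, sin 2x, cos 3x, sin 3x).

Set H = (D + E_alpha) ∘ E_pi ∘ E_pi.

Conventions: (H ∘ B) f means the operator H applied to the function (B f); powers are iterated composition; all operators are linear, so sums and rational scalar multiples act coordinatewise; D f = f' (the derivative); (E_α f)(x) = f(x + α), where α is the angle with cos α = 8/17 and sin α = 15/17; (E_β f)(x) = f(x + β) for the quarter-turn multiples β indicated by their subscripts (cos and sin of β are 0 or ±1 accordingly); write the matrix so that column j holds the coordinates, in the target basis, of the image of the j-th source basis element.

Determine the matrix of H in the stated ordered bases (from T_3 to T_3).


image of 1: 1
image of cos x: (8/17)cos x - (32/17)sin x
image of sin x: (32/17)cos x + (8/17)sin x
image of cos 2x: -(161/289)cos 2x - (818/289)sin 2x
image of sin 2x: (818/289)cos 2x - (161/289)sin 2x
image of cos 3x: -(4888/4913)cos 3x - (14244/4913)sin 3x
image of sin 3x: (14244/4913)cos 3x - (4888/4913)sin 3x
each image's coordinates form column j of the matrix

the matrix is [[1, 0, 0, 0, 0, 0, 0]; [0, 8/17, 32/17, 0, 0, 0, 0]; [0, -32/17, 8/17, 0, 0, 0, 0]; [0, 0, 0, -161/289, 818/289, 0, 0]; [0, 0, 0, -818/289, -161/289, 0, 0]; [0, 0, 0, 0, 0, -4888/4913, 14244/4913]; [0, 0, 0, 0, 0, -14244/4913, -4888/4913]] (rows listed top to bottom)


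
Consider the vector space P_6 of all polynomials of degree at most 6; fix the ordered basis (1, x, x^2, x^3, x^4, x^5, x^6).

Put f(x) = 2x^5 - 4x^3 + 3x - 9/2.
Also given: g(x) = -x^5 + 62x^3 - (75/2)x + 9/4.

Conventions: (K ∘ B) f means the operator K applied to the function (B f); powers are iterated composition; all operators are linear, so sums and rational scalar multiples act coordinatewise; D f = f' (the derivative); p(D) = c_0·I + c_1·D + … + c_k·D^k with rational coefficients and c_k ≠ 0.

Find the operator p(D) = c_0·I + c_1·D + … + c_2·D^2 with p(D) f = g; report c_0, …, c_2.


D^0 f = 2x^5 - 4x^3 + 3x - 9/2
D^1 f = 10x^4 - 12x^2 + 3
D^2 f = 40x^3 - 24x
matching coefficients of g against c_0 f + c_1 Df + … from the top degree down determines the c_i
solution: c_0 = -1/2, c_1 = 0, c_2 = 3/2

p(D) = -(1/2)·I + (3/2)·D^2, i.e. c_0 = -1/2, c_1 = 0, c_2 = 3/2


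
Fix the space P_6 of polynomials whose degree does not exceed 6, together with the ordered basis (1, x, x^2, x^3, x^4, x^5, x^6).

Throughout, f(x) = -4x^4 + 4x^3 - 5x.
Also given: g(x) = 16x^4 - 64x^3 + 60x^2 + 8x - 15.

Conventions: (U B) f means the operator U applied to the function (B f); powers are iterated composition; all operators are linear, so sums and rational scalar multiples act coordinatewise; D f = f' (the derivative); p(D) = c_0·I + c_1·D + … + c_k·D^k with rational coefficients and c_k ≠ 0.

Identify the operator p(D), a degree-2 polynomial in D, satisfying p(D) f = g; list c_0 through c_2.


D^0 f = -4x^4 + 4x^3 - 5x
D^1 f = -16x^3 + 12x^2 - 5
D^2 f = -48x^2 + 24x
matching coefficients of g against c_0 f + c_1 Df + … from the top degree down determines the c_i
solution: c_0 = -4, c_1 = 3, c_2 = -1/2

p(D) = -4·I + 3·D − (1/2)·D^2, i.e. c_0 = -4, c_1 = 3, c_2 = -1/2


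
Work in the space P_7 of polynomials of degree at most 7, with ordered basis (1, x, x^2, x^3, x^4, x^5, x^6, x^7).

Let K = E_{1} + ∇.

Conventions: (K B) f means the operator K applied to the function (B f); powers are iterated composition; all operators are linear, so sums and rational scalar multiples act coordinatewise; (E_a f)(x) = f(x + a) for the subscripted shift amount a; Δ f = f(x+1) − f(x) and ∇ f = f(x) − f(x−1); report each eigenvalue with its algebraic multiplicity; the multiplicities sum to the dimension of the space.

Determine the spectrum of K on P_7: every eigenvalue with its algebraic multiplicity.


image of 1: 1
image of x: x + 2
image of x^2: x^2 + 4x
image of x^3: x^3 + 6x^2 + 2
image of x^4: x^4 + 8x^3 + 8x
image of x^5: x^5 + 10x^4 + 20x^2 + 2
image of x^6: x^6 + 12x^5 + 40x^3 + 12x
image of x^7: x^7 + 14x^6 + 70x^4 + 42x^2 + 2
the matrix is upper triangular; its diagonal is (1, 1, 1, 1, 1, 1, 1, 1)
for a triangular matrix the eigenvalues are the diagonal entries, with algebraic multiplicity their repetition count

λ = 1 (multiplicity 8)


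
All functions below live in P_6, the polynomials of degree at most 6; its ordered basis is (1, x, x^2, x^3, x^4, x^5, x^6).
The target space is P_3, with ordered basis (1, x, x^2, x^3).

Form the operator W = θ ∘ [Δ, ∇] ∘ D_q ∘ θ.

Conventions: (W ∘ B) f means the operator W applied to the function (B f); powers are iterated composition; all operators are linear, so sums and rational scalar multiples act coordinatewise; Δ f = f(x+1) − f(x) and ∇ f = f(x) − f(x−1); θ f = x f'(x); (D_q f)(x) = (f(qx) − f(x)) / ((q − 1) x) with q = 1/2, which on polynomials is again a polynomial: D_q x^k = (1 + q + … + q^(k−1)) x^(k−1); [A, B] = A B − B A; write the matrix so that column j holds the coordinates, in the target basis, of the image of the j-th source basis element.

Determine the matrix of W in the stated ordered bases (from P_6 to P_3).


the matrix is [[0, 0, 0, 0, 0, 0, 0]; [0, 0, 0, 0, 0, 0, 0]; [0, 0, 0, 0, 0, 0, 0]; [0, 0, 0, 0, 0, 0, 0]] (rows listed top to bottom)

image of 1: 0
image of x: 0
image of x^2: 0
image of x^3: 0
image of x^4: 0
image of x^5: 0
image of x^6: 0
each image's coordinates form column j of the matrix


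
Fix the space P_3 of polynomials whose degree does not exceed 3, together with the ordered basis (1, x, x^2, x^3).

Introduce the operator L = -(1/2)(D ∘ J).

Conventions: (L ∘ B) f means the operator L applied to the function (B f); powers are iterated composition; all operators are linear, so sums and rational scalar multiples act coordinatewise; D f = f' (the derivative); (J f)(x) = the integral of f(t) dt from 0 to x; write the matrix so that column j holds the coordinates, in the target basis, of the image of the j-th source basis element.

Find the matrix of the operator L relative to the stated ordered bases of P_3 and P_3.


image of 1: -1/2
image of x: -(1/2)x
image of x^2: -(1/2)x^2
image of x^3: -(1/2)x^3
each image's coordinates form column j of the matrix

the matrix is [[-1/2, 0, 0, 0]; [0, -1/2, 0, 0]; [0, 0, -1/2, 0]; [0, 0, 0, -1/2]] (rows listed top to bottom)


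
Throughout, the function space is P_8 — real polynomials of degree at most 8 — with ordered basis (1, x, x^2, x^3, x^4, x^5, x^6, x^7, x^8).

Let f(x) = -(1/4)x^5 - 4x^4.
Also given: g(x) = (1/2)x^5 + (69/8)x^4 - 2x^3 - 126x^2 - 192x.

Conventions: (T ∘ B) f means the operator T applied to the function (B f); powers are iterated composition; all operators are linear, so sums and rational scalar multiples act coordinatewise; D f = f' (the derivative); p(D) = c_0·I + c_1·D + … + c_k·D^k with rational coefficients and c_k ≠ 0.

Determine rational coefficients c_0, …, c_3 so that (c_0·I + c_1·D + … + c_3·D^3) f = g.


D^0 f = -(1/4)x^5 - 4x^4
D^1 f = -(5/4)x^4 - 16x^3
D^2 f = -5x^3 - 48x^2
D^3 f = -15x^2 - 96x
matching coefficients of g against c_0 f + c_1 Df + … from the top degree down determines the c_i
solution: c_0 = -2, c_1 = -1/2, c_2 = 2, c_3 = 2

p(D) = -2·I − (1/2)·D + 2·D^2 + 2·D^3, i.e. c_0 = -2, c_1 = -1/2, c_2 = 2, c_3 = 2


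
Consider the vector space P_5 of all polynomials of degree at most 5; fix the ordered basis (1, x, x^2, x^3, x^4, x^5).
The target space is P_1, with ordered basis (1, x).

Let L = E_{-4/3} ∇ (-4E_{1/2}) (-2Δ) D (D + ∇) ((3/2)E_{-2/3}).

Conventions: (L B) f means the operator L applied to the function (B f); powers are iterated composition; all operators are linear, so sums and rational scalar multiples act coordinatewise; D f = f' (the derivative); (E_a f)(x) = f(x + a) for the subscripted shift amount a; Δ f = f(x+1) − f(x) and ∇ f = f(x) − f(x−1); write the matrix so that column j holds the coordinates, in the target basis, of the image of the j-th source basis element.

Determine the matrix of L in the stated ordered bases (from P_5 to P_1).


the matrix is [[0, 0, 0, 0, 576, -5040]; [0, 0, 0, 0, 0, 2880]] (rows listed top to bottom)

image of 1: 0
image of x: 0
image of x^2: 0
image of x^3: 0
image of x^4: 576
image of x^5: 2880x - 5040
each image's coordinates form column j of the matrix


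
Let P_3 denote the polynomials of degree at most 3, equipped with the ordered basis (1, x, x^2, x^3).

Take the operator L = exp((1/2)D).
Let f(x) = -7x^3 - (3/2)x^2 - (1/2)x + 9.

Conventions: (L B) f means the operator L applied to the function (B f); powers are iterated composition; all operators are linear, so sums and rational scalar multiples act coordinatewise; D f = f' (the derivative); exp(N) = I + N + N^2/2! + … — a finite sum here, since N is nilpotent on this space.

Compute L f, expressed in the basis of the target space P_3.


order-1 term: -(21/2)x^2 - (3/2)x - 1/4
order-2 term: -(21/4)x - 3/8
order-3 term: -7/8
the series for exp((1/2)D) f terminates at order 3
exp((1/2)D) f = -7x^3 - 12x^2 - (29/4)x + 15/2

g(x) = -7x^3 - 12x^2 - (29/4)x + 15/2


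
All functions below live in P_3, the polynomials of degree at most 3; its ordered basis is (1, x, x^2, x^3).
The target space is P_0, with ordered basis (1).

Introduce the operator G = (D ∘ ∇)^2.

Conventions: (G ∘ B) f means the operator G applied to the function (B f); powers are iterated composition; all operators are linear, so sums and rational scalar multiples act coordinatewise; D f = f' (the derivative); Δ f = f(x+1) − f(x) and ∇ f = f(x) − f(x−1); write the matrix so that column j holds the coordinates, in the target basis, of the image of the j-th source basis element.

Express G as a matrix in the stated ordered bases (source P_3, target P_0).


the matrix is [[0, 0, 0, 0]] (rows listed top to bottom)

image of 1: 0
image of x: 0
image of x^2: 0
image of x^3: 0
each image's coordinates form column j of the matrix


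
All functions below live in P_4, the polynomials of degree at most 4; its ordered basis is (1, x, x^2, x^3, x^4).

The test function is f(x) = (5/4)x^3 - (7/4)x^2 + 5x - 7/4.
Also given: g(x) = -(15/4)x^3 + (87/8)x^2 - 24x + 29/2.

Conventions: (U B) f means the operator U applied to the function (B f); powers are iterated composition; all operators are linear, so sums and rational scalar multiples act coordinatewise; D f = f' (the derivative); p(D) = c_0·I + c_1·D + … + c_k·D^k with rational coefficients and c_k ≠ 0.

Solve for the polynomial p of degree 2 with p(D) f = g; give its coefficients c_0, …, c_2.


D^0 f = (5/4)x^3 - (7/4)x^2 + 5x - 7/4
D^1 f = (15/4)x^2 - (7/2)x + 5
D^2 f = (15/2)x - 7/2
matching coefficients of g against c_0 f + c_1 Df + … from the top degree down determines the c_i
solution: c_0 = -3, c_1 = 3/2, c_2 = -1/2

p(D) = -3·I + (3/2)·D − (1/2)·D^2, i.e. c_0 = -3, c_1 = 3/2, c_2 = -1/2


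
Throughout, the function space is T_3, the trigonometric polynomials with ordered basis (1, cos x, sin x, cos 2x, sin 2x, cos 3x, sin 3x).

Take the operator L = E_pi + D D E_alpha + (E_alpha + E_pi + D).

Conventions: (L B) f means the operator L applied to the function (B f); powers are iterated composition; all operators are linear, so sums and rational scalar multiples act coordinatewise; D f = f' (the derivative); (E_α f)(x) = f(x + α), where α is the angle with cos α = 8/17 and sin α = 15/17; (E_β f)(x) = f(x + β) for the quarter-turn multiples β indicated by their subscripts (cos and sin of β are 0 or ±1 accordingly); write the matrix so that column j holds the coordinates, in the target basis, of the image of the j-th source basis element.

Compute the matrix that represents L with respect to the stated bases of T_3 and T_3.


the matrix is [[3, 0, 0, 0, 0, 0, 0]; [0, -2, 1, 0, 0, 0, 0]; [0, -1, -2, 0, 0, 0, 0]; [0, 0, 0, 1061/289, -142/289, 0, 0]; [0, 0, 0, 142/289, 1061/289, 0, 0]; [0, 0, 0, 0, 0, 29278/4913, 18699/4913]; [0, 0, 0, 0, 0, -18699/4913, 29278/4913]] (rows listed top to bottom)

image of 1: 3
image of cos x: -2cos x - sin x
image of sin x: cos x - 2sin x
image of cos 2x: (1061/289)cos 2x + (142/289)sin 2x
image of sin 2x: -(142/289)cos 2x + (1061/289)sin 2x
image of cos 3x: (29278/4913)cos 3x - (18699/4913)sin 3x
image of sin 3x: (18699/4913)cos 3x + (29278/4913)sin 3x
each image's coordinates form column j of the matrix


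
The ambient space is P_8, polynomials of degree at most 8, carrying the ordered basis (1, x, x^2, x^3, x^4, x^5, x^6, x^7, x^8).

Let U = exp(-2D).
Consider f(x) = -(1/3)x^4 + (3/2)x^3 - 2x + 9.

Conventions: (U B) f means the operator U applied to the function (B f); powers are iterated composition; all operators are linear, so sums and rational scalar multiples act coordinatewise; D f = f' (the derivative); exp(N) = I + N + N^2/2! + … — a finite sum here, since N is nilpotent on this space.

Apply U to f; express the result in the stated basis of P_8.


the result is g(x) = -(1/3)x^4 + (25/6)x^3 - 17x^2 + (80/3)x - 13/3

order-1 term: (8/3)x^3 - 9x^2 + 4
order-2 term: -8x^2 + 18x
order-3 term: (32/3)x - 12
order-4 term: -16/3
the series for exp(-2D) f terminates at order 4
exp(-2D) f = -(1/3)x^4 + (25/6)x^3 - 17x^2 + (80/3)x - 13/3


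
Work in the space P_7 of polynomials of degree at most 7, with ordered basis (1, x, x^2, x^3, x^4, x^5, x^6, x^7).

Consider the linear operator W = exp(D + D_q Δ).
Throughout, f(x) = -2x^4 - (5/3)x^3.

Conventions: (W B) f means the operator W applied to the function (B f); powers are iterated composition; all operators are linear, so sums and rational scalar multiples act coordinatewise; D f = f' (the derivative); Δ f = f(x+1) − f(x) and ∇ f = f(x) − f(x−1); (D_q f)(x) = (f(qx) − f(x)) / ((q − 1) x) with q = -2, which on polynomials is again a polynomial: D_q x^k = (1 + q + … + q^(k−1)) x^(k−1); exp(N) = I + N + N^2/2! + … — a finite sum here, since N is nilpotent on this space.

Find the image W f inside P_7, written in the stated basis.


the image equals g(x) = -2x^4 - (29/3)x^3 - 41x^2 - 8x - 367/6

order-1 term: -8x^3 - 29x^2 + 17x - 13
order-2 term: -12x^2 - 17x - 65/2
order-3 term: -8x - 41/3
order-4 term: -2
the series for exp(D + D_q Δ) f terminates at order 4
exp(D + D_q Δ) f = -2x^4 - (29/3)x^3 - 41x^2 - 8x - 367/6


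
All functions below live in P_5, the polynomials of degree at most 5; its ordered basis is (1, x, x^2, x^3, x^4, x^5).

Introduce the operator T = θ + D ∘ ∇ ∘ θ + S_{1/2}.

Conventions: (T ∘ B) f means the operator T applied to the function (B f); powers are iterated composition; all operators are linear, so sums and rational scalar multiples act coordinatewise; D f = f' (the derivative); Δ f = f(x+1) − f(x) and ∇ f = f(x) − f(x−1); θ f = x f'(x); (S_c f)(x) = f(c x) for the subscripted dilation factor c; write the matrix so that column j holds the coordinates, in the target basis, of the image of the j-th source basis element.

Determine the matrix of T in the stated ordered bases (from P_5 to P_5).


the matrix is [[1, 0, 4, -9, 16, -25]; [0, 3/2, 0, 18, -48, 100]; [0, 0, 9/4, 0, 48, -150]; [0, 0, 0, 25/8, 0, 100]; [0, 0, 0, 0, 65/16, 0]; [0, 0, 0, 0, 0, 161/32]] (rows listed top to bottom)

image of 1: 1
image of x: (3/2)x
image of x^2: (9/4)x^2 + 4
image of x^3: (25/8)x^3 + 18x - 9
image of x^4: (65/16)x^4 + 48x^2 - 48x + 16
image of x^5: (161/32)x^5 + 100x^3 - 150x^2 + 100x - 25
each image's coordinates form column j of the matrix


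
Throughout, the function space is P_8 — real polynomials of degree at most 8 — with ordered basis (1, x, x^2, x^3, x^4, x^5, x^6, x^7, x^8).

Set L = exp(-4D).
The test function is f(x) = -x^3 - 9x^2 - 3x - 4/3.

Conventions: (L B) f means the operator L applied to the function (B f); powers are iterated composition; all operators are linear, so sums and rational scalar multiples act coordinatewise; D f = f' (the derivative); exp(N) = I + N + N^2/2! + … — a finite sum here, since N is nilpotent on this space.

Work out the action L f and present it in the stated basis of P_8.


order-1 term: 12x^2 + 72x + 12
order-2 term: -48x - 144
order-3 term: 64
the series for exp(-4D) f terminates at order 3
exp(-4D) f = -x^3 + 3x^2 + 21x - 208/3

the image equals g(x) = -x^3 + 3x^2 + 21x - 208/3


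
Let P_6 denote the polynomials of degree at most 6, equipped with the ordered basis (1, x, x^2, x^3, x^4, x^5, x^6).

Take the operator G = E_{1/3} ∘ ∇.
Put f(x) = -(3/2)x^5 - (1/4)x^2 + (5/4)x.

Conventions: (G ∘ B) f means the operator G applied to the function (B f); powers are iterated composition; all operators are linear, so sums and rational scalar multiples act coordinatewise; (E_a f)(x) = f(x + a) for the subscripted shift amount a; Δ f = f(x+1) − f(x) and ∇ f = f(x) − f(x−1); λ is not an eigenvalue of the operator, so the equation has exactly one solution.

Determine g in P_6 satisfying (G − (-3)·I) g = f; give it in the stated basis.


write g with unknown coordinates in the stated basis and equate coefficients in (G − (-3)·I) g = f
solving from the highest basis element down gives g = -(1/2)x^5 + (5/6)x^4 - (5/3)x^3 + (97/36)x^2 - (797/324)x + 335/243
check: G g = -(5/2)x^4 + 5x^3 - (25/3)x^2 + (233/27)x - 335/81
so G g − (-3)·g = -(3/2)x^5 - (1/4)x^2 + (5/4)x = f ✓

the result is g(x) = -(1/2)x^5 + (5/6)x^4 - (5/3)x^3 + (97/36)x^2 - (797/324)x + 335/243


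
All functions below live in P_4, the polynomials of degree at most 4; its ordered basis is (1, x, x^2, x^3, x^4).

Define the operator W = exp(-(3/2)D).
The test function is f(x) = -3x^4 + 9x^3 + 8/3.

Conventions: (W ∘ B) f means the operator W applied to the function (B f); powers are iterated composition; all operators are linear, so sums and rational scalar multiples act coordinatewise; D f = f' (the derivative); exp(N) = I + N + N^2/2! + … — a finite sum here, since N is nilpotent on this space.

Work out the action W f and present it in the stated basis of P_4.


the result is g(x) = -3x^4 + 27x^3 - 81x^2 + (405/4)x - 2059/48

order-1 term: 18x^3 - (81/2)x^2
order-2 term: -(81/2)x^2 + (243/4)x
order-3 term: (81/2)x - 243/8
order-4 term: -243/16
the series for exp(-(3/2)D) f terminates at order 4
exp(-(3/2)D) f = -3x^4 + 27x^3 - 81x^2 + (405/4)x - 2059/48


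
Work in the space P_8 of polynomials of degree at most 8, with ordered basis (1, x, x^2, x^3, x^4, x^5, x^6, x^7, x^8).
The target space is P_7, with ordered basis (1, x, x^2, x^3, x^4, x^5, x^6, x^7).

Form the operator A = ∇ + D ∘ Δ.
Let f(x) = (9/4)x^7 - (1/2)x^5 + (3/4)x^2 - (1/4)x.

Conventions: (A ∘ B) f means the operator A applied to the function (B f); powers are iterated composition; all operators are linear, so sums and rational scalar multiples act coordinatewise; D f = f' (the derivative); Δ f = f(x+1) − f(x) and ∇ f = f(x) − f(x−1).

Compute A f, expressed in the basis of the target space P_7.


the result is g(x) = (63/4)x^6 + (189/4)x^5 + (625/2)x^4 + (925/4)x^3 + (527/2)x^2 + (291/4)x + 31/2

∇ f = (63/4)x^6 - (189/4)x^5 + (305/4)x^4 - (295/4)x^3 + (169/4)x^2 - (47/4)x + 3/4
Δ f = (63/4)x^6 + (189/4)x^5 + (305/4)x^4 + (295/4)x^3 + (169/4)x^2 + (59/4)x + 9/4
D Δ f = (189/2)x^5 + (945/4)x^4 + 305x^3 + (885/4)x^2 + (169/2)x + 59/4
(∇ + D ∘ Δ) f = (63/4)x^6 + (189/4)x^5 + (625/2)x^4 + (925/4)x^3 + (527/2)x^2 + (291/4)x + 31/2


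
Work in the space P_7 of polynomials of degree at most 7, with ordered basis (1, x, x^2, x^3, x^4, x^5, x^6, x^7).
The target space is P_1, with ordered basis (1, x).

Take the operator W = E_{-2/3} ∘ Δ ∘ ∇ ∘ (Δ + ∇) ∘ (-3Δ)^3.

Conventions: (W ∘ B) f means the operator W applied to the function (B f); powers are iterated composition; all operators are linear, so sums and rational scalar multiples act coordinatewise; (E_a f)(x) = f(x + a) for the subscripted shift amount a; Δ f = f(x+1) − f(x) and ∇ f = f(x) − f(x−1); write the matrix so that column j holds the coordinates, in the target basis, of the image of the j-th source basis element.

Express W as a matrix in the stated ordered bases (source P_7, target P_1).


image of 1: 0
image of x: 0
image of x^2: 0
image of x^3: 0
image of x^4: 0
image of x^5: 0
image of x^6: -38880
image of x^7: -272160x - 226800
each image's coordinates form column j of the matrix

the matrix is [[0, 0, 0, 0, 0, 0, -38880, -226800]; [0, 0, 0, 0, 0, 0, 0, -272160]] (rows listed top to bottom)


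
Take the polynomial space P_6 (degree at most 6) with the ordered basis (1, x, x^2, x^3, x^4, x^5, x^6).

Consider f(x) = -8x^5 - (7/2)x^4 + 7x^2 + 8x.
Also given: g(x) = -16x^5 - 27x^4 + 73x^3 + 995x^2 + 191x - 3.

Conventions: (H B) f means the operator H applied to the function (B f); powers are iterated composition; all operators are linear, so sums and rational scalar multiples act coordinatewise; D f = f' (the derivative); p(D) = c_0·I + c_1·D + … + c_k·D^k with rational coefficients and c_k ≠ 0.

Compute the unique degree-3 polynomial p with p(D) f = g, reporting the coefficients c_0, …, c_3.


D^0 f = -8x^5 - (7/2)x^4 + 7x^2 + 8x
D^1 f = -40x^4 - 14x^3 + 14x + 8
D^2 f = -160x^3 - 42x^2 + 14
D^3 f = -480x^2 - 84x
matching coefficients of g against c_0 f + c_1 Df + … from the top degree down determines the c_i
solution: c_0 = 2, c_1 = 1/2, c_2 = -1/2, c_3 = -2

p(D) = 2·I + (1/2)·D − (1/2)·D^2 − 2·D^3, i.e. c_0 = 2, c_1 = 1/2, c_2 = -1/2, c_3 = -2


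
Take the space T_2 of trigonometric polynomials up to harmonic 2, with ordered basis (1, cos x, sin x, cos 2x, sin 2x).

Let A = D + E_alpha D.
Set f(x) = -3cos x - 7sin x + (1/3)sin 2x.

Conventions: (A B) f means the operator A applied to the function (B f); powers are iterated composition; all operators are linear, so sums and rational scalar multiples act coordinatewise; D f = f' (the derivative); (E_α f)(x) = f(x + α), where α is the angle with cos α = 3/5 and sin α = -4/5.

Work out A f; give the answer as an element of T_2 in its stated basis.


D f = -7cos x + 3sin x + (2/3)cos 2x
D f = -7cos x + 3sin x + (2/3)cos 2x
E_alpha D f = -(33/5)cos x - (19/5)sin x - (14/75)cos 2x + (16/25)sin 2x
(D + E_alpha D) f = -(68/5)cos x - (4/5)sin x + (12/25)cos 2x + (16/25)sin 2x

g(x) = -(68/5)cos x - (4/5)sin x + (12/25)cos 2x + (16/25)sin 2x


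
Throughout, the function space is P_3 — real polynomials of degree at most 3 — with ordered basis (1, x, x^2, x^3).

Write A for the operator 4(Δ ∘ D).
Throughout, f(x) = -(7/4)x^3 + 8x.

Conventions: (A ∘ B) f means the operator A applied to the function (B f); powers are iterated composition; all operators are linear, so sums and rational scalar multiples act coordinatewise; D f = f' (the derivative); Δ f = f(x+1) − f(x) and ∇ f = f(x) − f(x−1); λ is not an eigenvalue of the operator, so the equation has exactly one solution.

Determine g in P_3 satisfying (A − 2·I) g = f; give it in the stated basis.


write g with unknown coordinates in the stated basis and equate coefficients in (A − 2·I) g = f
solving from the highest basis element down gives g = (7/8)x^3 + (13/2)x + 21/4
check: A g = 21x + 21/2
so A g − 2·g = -(7/4)x^3 + 8x = f ✓

the result is g(x) = (7/8)x^3 + (13/2)x + 21/4


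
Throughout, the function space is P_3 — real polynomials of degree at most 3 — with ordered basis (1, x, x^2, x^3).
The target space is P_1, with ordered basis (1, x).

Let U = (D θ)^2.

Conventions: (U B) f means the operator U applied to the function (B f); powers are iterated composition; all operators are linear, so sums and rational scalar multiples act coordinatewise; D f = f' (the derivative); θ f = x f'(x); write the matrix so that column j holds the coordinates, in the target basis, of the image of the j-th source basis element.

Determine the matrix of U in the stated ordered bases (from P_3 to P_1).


the matrix is [[0, 0, 4, 0]; [0, 0, 0, 36]] (rows listed top to bottom)

image of 1: 0
image of x: 0
image of x^2: 4
image of x^3: 36x
each image's coordinates form column j of the matrix


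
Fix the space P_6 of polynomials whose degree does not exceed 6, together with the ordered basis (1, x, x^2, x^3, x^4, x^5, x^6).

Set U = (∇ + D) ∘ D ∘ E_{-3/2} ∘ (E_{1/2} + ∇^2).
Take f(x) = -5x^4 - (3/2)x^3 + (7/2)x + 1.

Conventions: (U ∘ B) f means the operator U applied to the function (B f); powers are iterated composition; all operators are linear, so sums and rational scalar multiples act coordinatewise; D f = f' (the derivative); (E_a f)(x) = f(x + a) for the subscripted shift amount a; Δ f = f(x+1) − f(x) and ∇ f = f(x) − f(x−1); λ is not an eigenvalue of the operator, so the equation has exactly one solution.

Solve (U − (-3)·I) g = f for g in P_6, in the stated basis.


the image equals g(x) = -(5/3)x^4 - (1/2)x^3 + (40/3)x^2 - (181/6)x + 521/18

write g with unknown coordinates in the stated basis and equate coefficients in (U − (-3)·I) g = f
solving from the highest basis element down gives g = -(5/3)x^4 - (1/2)x^3 + (40/3)x^2 - (181/6)x + 521/18
check: U g = -40x^2 + 94x - 515/6
so U g − (-3)·g = -5x^4 - (3/2)x^3 + (7/2)x + 1 = f ✓


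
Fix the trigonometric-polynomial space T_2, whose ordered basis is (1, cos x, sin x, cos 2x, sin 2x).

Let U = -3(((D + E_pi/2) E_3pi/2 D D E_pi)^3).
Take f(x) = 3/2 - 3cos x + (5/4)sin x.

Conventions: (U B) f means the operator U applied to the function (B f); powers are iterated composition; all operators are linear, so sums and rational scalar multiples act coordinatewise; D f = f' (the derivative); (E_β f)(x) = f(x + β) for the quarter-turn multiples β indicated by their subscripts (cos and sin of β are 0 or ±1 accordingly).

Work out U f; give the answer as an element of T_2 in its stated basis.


E_pi f = 3/2 + 3cos x - (5/4)sin x
D E_pi f = -(5/4)cos x - 3sin x
D (D E_pi) f = -3cos x + (5/4)sin x
E_3pi/2 D (D E_pi) f = -(5/4)cos x - 3sin x
D (E_3pi/2 D) (D E_pi) f = -3cos x + (5/4)sin x
E_pi/2 (E_3pi/2 D) (D E_pi) f = -3cos x + (5/4)sin x
(D + E_pi/2) (E_3pi/2 D) (D E_pi) f = -6cos x + (5/2)sin x
E_pi ((D + E_pi/2) E_3pi/2 D D E_pi) f = 6cos x - (5/2)sin x
D E_pi ((D + E_pi/2) E_3pi/2 D D E_pi) f = -(5/2)cos x - 6sin x
D (D E_pi) ((D + E_pi/2) E_3pi/2 D D E_pi) f = -6cos x + (5/2)sin x
E_3pi/2 D (D E_pi) ((D + E_pi/2) E_3pi/2 D D E_pi) f = -(5/2)cos x - 6sin x
D (E_3pi/2 D) (D E_pi) ((D + E_pi/2) E_3pi/2 D D E_pi) f = -6cos x + (5/2)sin x
E_pi/2 (E_3pi/2 D) (D E_pi) ((D + E_pi/2) E_3pi/2 D D E_pi) f = -6cos x + (5/2)sin x
(D + E_pi/2) (E_3pi/2 D) (D E_pi) ((D + E_pi/2) E_3pi/2 D D E_pi) f = -12cos x + 5sin x
E_pi ((D + E_pi/2) E_3pi/2 D D E_pi) ((D + E_pi/2) E_3pi/2 D D E_pi) f = 12cos x - 5sin x
D E_pi ((D + E_pi/2) E_3pi/2 D D E_pi) ((D + E_pi/2) E_3pi/2 D D E_pi) f = -5cos x - 12sin x
D (D E_pi) ((D + E_pi/2) E_3pi/2 D D E_pi) ((D + E_pi/2) E_3pi/2 D D E_pi) f = -12cos x + 5sin x
E_3pi/2 D (D E_pi) ((D + E_pi/2) E_3pi/2 D D E_pi) ((D + E_pi/2) E_3pi/2 D D E_pi) f = -5cos x - 12sin x
D (E_3pi/2 D) (D E_pi) ((D + E_pi/2) E_3pi/2 D D E_pi) ((D + E_pi/2) E_3pi/2 D D E_pi) f = -12cos x + 5sin x
E_pi/2 (E_3pi/2 D) (D E_pi) ((D + E_pi/2) E_3pi/2 D D E_pi) ((D + E_pi/2) E_3pi/2 D D E_pi) f = -12cos x + 5sin x
(D + E_pi/2) (E_3pi/2 D) (D E_pi) ((D + E_pi/2) E_3pi/2 D D E_pi) ((D + E_pi/2) E_3pi/2 D D E_pi) f = -24cos x + 10sin x
(-3(((D + E_pi/2) E_3pi/2 D D E_pi)^3)) f = 72cos x - 30sin x

g(x) = 72cos x - 30sin x


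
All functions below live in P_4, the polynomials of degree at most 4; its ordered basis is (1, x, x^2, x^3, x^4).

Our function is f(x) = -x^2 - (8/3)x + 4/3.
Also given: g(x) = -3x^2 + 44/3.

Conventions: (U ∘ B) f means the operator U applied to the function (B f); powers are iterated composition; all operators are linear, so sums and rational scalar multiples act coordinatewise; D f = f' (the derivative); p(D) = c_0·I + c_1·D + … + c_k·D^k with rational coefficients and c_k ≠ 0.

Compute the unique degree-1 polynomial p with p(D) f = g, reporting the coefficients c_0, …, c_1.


D^0 f = -x^2 - (8/3)x + 4/3
D^1 f = -2x - 8/3
matching coefficients of g against c_0 f + c_1 Df + … from the top degree down determines the c_i
solution: c_0 = 3, c_1 = -4

c_0 = 3, c_1 = -4


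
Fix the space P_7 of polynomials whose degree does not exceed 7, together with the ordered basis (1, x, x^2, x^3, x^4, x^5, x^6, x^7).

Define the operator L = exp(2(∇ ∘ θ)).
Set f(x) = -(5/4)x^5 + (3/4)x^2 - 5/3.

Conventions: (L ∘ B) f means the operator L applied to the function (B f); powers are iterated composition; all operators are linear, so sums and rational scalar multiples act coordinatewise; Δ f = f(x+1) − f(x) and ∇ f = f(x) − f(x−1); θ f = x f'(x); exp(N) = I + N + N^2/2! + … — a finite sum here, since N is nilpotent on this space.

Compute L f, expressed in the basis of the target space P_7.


order-1 term: -(125/2)x^4 + 125x^3 - 125x^2 + (137/2)x - 31/2
order-2 term: -1000x^3 + 2625x^2 - 2625x + 1887/2
order-3 term: -6000x^2 + 13000x - 7250
order-4 term: -12000x + 12500
order-5 term: -4800
the series for exp(2(∇ ∘ θ)) f terminates at order 5
exp(2(∇ ∘ θ)) f = -(5/4)x^5 - (125/2)x^4 - 875x^3 - (13997/4)x^2 - (3113/2)x + 4129/3

the image equals g(x) = -(5/4)x^5 - (125/2)x^4 - 875x^3 - (13997/4)x^2 - (3113/2)x + 4129/3


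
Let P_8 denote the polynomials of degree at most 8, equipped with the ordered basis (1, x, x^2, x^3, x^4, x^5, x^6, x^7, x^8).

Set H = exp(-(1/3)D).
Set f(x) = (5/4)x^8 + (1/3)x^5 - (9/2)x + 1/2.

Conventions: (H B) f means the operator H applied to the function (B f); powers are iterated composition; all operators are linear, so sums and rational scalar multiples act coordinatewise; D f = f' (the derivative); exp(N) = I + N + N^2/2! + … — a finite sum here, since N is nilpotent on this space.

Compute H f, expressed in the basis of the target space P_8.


the image equals g(x) = (5/4)x^8 - (10/3)x^7 + (35/9)x^6 - (61/27)x^5 + (85/162)x^4 + (20/243)x^3 - (55/729)x^2 - (19613/4374)x + 52457/26244

order-1 term: -(10/3)x^7 - (5/9)x^4 + 3/2
order-2 term: (35/9)x^6 + (10/27)x^3
order-3 term: -(70/27)x^5 - (10/81)x^2
order-4 term: (175/162)x^4 + (5/243)x
order-5 term: -(70/243)x^3 - 1/729
order-6 term: (35/729)x^2
order-7 term: -(10/2187)x
order-8 term: 5/26244
the series for exp(-(1/3)D) f terminates at order 8
exp(-(1/3)D) f = (5/4)x^8 - (10/3)x^7 + (35/9)x^6 - (61/27)x^5 + (85/162)x^4 + (20/243)x^3 - (55/729)x^2 - (19613/4374)x + 52457/26244


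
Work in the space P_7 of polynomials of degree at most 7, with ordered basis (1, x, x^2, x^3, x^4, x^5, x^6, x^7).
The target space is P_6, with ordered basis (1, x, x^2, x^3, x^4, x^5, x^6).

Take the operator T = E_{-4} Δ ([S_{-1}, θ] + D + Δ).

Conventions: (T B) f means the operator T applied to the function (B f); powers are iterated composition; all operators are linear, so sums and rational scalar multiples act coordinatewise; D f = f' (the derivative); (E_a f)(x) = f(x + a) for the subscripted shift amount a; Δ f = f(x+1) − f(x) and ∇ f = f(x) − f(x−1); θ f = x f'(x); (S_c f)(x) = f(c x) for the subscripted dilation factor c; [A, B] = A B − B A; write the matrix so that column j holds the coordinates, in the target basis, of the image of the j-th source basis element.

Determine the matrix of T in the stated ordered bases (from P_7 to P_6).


image of 1: 0
image of x: 0
image of x^2: 4
image of x^3: 12x - 39
image of x^4: 24x^2 - 156x + 258
image of x^5: 40x^3 - 390x^2 + 1290x - 1445
image of x^6: 60x^4 - 780x^3 + 3870x^2 - 8670x + 7388
image of x^7: 84x^5 - 1365x^4 + 9030x^3 - 30345x^2 + 51716x - 35707
each image's coordinates form column j of the matrix

the matrix is [[0, 0, 4, -39, 258, -1445, 7388, -35707]; [0, 0, 0, 12, -156, 1290, -8670, 51716]; [0, 0, 0, 0, 24, -390, 3870, -30345]; [0, 0, 0, 0, 0, 40, -780, 9030]; [0, 0, 0, 0, 0, 0, 60, -1365]; [0, 0, 0, 0, 0, 0, 0, 84]; [0, 0, 0, 0, 0, 0, 0, 0]] (rows listed top to bottom)


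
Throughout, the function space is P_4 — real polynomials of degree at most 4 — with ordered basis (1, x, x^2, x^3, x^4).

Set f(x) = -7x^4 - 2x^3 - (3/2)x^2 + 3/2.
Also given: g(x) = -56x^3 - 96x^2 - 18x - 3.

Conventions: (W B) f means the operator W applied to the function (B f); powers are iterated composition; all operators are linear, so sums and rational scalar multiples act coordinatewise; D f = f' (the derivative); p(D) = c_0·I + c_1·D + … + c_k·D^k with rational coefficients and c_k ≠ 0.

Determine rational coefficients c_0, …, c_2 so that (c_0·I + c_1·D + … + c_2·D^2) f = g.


c_0 = 0, c_1 = 2, c_2 = 1

D^0 f = -7x^4 - 2x^3 - (3/2)x^2 + 3/2
D^1 f = -28x^3 - 6x^2 - 3x
D^2 f = -84x^2 - 12x - 3
matching coefficients of g against c_0 f + c_1 Df + … from the top degree down determines the c_i
solution: c_0 = 0, c_1 = 2, c_2 = 1
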